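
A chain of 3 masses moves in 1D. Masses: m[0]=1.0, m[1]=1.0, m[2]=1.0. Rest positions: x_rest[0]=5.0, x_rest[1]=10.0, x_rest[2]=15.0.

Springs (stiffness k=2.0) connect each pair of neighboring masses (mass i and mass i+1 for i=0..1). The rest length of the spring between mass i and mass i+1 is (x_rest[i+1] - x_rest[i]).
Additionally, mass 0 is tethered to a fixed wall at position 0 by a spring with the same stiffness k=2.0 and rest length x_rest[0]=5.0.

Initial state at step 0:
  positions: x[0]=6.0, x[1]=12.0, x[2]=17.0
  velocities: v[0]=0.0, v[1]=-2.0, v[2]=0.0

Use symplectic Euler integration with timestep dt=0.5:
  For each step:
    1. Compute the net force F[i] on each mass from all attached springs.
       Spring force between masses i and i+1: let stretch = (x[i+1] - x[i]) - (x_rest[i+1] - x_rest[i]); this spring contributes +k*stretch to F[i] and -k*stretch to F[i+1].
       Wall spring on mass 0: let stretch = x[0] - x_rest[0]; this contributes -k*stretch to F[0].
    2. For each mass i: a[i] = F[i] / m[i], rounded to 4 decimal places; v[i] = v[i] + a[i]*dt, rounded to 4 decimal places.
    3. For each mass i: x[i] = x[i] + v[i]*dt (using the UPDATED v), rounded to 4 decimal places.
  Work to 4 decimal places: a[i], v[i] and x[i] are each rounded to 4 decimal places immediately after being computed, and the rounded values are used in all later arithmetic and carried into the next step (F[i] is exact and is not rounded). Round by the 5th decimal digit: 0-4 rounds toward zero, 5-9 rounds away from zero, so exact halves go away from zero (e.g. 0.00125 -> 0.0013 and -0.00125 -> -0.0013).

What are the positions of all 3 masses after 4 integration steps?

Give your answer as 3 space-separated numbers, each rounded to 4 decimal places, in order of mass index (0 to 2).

Answer: 4.1250 9.8125 13.6875

Derivation:
Step 0: x=[6.0000 12.0000 17.0000] v=[0.0000 -2.0000 0.0000]
Step 1: x=[6.0000 10.5000 17.0000] v=[0.0000 -3.0000 0.0000]
Step 2: x=[5.2500 10.0000 16.2500] v=[-1.5000 -1.0000 -1.5000]
Step 3: x=[4.2500 10.2500 14.8750] v=[-2.0000 0.5000 -2.7500]
Step 4: x=[4.1250 9.8125 13.6875] v=[-0.2500 -0.8750 -2.3750]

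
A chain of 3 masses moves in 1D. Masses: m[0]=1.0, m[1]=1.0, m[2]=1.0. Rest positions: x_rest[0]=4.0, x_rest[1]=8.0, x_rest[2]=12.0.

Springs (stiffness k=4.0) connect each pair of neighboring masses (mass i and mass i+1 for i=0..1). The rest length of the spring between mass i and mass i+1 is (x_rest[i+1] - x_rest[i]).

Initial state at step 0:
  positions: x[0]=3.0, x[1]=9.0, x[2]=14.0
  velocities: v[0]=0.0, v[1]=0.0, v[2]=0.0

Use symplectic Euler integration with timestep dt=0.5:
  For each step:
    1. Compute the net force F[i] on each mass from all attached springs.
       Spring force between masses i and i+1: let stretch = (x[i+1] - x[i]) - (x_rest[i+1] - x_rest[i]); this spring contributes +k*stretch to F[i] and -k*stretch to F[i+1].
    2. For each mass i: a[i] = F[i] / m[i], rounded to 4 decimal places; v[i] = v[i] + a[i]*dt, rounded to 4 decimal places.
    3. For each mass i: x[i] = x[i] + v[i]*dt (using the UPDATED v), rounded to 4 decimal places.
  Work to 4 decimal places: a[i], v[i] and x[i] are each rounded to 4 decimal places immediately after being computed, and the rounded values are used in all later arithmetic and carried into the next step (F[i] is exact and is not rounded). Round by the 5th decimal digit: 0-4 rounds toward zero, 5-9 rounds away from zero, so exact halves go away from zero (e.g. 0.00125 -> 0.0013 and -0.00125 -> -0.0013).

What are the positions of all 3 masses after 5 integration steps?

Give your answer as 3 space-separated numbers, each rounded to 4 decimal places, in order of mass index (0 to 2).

Step 0: x=[3.0000 9.0000 14.0000] v=[0.0000 0.0000 0.0000]
Step 1: x=[5.0000 8.0000 13.0000] v=[4.0000 -2.0000 -2.0000]
Step 2: x=[6.0000 9.0000 11.0000] v=[2.0000 2.0000 -4.0000]
Step 3: x=[6.0000 9.0000 11.0000] v=[0.0000 0.0000 0.0000]
Step 4: x=[5.0000 8.0000 13.0000] v=[-2.0000 -2.0000 4.0000]
Step 5: x=[3.0000 9.0000 14.0000] v=[-4.0000 2.0000 2.0000]

Answer: 3.0000 9.0000 14.0000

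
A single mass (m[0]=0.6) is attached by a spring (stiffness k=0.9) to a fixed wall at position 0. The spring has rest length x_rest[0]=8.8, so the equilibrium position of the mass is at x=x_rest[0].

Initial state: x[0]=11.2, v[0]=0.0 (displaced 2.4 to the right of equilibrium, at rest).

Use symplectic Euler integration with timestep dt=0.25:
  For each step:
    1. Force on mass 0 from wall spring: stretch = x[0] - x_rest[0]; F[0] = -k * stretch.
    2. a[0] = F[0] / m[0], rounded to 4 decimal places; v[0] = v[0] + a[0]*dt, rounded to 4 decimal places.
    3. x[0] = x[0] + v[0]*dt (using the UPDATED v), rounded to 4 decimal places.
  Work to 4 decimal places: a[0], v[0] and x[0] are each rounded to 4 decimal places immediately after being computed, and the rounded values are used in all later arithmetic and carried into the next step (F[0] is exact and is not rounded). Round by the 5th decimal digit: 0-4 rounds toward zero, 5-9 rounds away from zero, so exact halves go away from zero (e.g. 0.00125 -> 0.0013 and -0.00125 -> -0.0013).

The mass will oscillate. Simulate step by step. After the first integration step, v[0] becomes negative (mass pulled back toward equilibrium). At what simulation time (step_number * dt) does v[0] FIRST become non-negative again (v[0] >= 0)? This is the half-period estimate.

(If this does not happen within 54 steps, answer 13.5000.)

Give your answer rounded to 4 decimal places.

Step 0: x=[11.2000] v=[0.0000]
Step 1: x=[10.9750] v=[-0.9000]
Step 2: x=[10.5461] v=[-1.7156]
Step 3: x=[9.9535] v=[-2.3704]
Step 4: x=[9.2528] v=[-2.8030]
Step 5: x=[8.5096] v=[-2.9728]
Step 6: x=[7.7936] v=[-2.8639]
Step 7: x=[7.1720] v=[-2.4865]
Step 8: x=[6.7030] v=[-1.8760]
Step 9: x=[6.4306] v=[-1.0896]
Step 10: x=[6.3803] v=[-0.2011]
Step 11: x=[6.5569] v=[0.7063]
First v>=0 after going negative at step 11, time=2.7500

Answer: 2.7500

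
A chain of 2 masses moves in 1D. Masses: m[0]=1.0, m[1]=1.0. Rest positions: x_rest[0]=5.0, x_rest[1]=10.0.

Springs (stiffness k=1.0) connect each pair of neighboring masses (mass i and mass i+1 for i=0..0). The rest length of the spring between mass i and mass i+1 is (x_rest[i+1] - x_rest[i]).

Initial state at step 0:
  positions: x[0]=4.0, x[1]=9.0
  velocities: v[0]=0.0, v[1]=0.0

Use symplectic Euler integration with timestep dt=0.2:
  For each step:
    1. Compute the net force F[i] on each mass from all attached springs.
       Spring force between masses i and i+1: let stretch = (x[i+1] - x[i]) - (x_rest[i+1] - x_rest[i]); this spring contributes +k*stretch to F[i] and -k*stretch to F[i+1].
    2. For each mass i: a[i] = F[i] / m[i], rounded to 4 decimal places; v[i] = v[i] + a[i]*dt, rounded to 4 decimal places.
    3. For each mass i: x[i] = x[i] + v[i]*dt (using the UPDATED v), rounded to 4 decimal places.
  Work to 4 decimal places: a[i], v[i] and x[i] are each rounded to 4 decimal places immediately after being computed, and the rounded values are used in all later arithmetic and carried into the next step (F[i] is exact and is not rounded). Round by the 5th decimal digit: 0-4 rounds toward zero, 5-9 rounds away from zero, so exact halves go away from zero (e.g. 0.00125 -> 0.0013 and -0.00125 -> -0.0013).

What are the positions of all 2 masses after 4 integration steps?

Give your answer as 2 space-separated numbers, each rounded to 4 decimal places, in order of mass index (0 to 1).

Step 0: x=[4.0000 9.0000] v=[0.0000 0.0000]
Step 1: x=[4.0000 9.0000] v=[0.0000 0.0000]
Step 2: x=[4.0000 9.0000] v=[0.0000 0.0000]
Step 3: x=[4.0000 9.0000] v=[0.0000 0.0000]
Step 4: x=[4.0000 9.0000] v=[0.0000 0.0000]

Answer: 4.0000 9.0000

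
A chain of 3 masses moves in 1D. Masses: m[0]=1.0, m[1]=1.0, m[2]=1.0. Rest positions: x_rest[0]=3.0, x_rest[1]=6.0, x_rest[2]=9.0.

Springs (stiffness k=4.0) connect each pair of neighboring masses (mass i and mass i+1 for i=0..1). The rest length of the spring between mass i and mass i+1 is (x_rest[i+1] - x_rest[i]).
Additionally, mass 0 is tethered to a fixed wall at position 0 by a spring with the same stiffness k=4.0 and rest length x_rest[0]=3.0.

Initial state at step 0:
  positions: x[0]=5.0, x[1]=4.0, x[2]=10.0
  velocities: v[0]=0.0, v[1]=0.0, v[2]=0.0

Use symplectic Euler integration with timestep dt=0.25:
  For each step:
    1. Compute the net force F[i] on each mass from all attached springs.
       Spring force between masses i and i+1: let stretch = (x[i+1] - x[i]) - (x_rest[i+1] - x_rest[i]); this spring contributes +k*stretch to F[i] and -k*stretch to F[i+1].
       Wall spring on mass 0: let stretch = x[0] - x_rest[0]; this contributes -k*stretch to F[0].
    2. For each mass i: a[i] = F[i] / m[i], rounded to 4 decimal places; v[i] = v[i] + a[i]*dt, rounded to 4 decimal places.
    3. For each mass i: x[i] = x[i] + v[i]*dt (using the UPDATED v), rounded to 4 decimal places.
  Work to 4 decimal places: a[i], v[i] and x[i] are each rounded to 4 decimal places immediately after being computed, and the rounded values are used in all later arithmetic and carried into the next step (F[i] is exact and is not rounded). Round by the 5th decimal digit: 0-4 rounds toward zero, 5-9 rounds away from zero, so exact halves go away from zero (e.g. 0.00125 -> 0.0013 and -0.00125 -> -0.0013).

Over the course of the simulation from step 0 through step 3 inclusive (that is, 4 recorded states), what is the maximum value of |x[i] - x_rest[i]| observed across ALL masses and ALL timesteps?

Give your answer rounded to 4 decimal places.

Answer: 2.4844

Derivation:
Step 0: x=[5.0000 4.0000 10.0000] v=[0.0000 0.0000 0.0000]
Step 1: x=[3.5000 5.7500 9.2500] v=[-6.0000 7.0000 -3.0000]
Step 2: x=[1.6875 7.8125 8.3750] v=[-7.2500 8.2500 -3.5000]
Step 3: x=[0.9844 8.4844 8.1094] v=[-2.8125 2.6875 -1.0625]
Max displacement = 2.4844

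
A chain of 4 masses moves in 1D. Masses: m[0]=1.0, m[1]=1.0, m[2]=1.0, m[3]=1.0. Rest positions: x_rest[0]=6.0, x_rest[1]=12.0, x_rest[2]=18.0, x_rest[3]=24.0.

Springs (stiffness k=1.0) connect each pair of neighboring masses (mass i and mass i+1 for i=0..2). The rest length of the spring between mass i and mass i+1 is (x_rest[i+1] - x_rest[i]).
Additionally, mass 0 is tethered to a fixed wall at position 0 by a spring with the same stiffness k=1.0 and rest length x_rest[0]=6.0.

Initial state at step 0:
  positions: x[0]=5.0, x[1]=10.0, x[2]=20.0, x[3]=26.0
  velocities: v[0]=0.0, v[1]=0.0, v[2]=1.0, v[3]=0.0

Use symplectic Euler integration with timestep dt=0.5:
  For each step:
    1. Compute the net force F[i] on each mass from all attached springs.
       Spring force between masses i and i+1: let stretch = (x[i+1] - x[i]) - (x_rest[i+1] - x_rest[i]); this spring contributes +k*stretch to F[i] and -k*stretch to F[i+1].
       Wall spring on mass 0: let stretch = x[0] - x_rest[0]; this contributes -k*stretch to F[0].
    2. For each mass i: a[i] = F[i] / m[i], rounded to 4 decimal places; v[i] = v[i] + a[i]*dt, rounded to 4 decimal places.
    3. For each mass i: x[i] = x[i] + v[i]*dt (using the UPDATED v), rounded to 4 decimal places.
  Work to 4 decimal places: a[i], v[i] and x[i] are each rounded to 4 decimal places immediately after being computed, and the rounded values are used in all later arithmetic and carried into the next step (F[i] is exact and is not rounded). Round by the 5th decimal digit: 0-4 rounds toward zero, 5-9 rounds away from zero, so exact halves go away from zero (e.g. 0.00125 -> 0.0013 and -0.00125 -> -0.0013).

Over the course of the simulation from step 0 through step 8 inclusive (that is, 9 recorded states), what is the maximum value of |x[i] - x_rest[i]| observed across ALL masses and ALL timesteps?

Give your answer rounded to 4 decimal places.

Answer: 3.0047

Derivation:
Step 0: x=[5.0000 10.0000 20.0000 26.0000] v=[0.0000 0.0000 1.0000 0.0000]
Step 1: x=[5.0000 11.2500 19.5000 26.0000] v=[0.0000 2.5000 -1.0000 0.0000]
Step 2: x=[5.3125 13.0000 18.5625 25.8750] v=[0.6250 3.5000 -1.8750 -0.2500]
Step 3: x=[6.2188 14.2188 18.0625 25.4219] v=[1.8125 2.4375 -1.0000 -0.9063]
Step 4: x=[7.5704 14.3985 18.4415 24.6289] v=[2.7031 0.3594 0.7579 -1.5860]
Step 5: x=[8.7364 13.8819 19.3566 23.7891] v=[2.3320 -1.0332 1.8301 -1.6797]
Step 6: x=[9.0047 13.4476 20.0111 23.3411] v=[0.5366 -0.8686 1.3090 -0.8960]
Step 7: x=[8.1326 13.5435 19.8572 23.5606] v=[-1.7443 0.1917 -0.3078 0.4390]
Step 8: x=[6.5800 13.8651 19.0507 24.3543] v=[-3.1052 0.6431 -1.6130 1.5873]
Max displacement = 3.0047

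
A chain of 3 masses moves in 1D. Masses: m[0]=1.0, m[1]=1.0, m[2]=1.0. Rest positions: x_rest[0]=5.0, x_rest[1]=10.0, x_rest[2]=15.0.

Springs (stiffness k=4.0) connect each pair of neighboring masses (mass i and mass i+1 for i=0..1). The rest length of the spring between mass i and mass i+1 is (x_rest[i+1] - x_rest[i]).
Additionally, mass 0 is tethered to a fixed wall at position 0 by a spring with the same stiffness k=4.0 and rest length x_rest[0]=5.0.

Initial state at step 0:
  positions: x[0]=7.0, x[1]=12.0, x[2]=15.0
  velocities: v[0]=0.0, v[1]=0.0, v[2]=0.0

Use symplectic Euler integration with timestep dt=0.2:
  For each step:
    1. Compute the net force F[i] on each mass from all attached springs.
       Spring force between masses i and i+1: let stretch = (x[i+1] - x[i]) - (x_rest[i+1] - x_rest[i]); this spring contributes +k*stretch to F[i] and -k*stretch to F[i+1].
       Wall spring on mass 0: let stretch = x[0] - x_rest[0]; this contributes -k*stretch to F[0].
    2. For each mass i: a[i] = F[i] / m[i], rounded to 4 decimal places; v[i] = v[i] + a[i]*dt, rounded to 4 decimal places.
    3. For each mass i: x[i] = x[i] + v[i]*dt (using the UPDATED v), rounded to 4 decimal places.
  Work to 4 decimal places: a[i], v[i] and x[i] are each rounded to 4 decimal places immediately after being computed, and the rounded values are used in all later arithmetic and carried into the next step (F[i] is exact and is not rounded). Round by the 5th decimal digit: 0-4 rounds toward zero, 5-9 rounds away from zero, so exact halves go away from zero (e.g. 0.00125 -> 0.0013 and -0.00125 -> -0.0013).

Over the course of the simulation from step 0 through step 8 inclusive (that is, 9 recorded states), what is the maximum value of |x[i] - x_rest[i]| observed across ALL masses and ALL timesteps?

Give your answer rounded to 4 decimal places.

Answer: 2.0322

Derivation:
Step 0: x=[7.0000 12.0000 15.0000] v=[0.0000 0.0000 0.0000]
Step 1: x=[6.6800 11.6800 15.3200] v=[-1.6000 -1.6000 1.6000]
Step 2: x=[6.0912 11.1424 15.8576] v=[-2.9440 -2.6880 2.6880]
Step 3: x=[5.3360 10.5510 16.4408] v=[-3.7760 -2.9568 2.9158]
Step 4: x=[4.5614 10.0676 16.8816] v=[-3.8728 -2.4170 2.2040]
Step 5: x=[3.9380 9.7934 17.0322] v=[-3.1170 -1.3708 0.7528]
Step 6: x=[3.6214 9.7406 16.8246] v=[-1.5831 -0.2641 -1.0382]
Step 7: x=[3.7044 9.8421 16.2835] v=[0.4151 0.5077 -2.7054]
Step 8: x=[4.1767 9.9922 15.5118] v=[2.3617 0.7507 -3.8585]
Max displacement = 2.0322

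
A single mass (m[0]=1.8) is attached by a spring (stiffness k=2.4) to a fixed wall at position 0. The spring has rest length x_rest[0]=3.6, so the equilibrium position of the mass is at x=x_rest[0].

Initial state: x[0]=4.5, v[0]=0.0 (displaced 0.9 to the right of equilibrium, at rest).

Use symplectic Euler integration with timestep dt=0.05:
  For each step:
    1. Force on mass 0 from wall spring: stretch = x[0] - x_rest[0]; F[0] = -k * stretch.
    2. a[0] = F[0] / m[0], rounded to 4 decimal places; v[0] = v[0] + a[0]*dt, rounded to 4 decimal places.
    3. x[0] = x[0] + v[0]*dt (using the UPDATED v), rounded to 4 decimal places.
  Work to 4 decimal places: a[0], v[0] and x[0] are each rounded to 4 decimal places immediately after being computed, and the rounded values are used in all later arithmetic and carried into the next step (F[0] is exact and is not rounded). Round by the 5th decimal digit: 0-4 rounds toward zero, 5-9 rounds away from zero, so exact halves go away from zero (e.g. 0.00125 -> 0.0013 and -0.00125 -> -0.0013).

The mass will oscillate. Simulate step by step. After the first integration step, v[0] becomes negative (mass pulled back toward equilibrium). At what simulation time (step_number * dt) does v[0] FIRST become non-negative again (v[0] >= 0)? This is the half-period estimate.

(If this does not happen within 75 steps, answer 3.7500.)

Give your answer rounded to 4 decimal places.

Step 0: x=[4.5000] v=[0.0000]
Step 1: x=[4.4970] v=[-0.0600]
Step 2: x=[4.4910] v=[-0.1198]
Step 3: x=[4.4820] v=[-0.1792]
Step 4: x=[4.4701] v=[-0.2380]
Step 5: x=[4.4553] v=[-0.2960]
Step 6: x=[4.4377] v=[-0.3530]
Step 7: x=[4.4173] v=[-0.4088]
Step 8: x=[4.3941] v=[-0.4633]
Step 9: x=[4.3683] v=[-0.5162]
Step 10: x=[4.3399] v=[-0.5674]
Step 11: x=[4.3091] v=[-0.6167]
Step 12: x=[4.2759] v=[-0.6640]
Step 13: x=[4.2404] v=[-0.7091]
Step 14: x=[4.2028] v=[-0.7518]
Step 15: x=[4.1632] v=[-0.7920]
Step 16: x=[4.1217] v=[-0.8295]
Step 17: x=[4.0785] v=[-0.8643]
Step 18: x=[4.0337] v=[-0.8962]
Step 19: x=[3.9874] v=[-0.9251]
Step 20: x=[3.9399] v=[-0.9509]
Step 21: x=[3.8912] v=[-0.9736]
Step 22: x=[3.8416] v=[-0.9930]
Step 23: x=[3.7911] v=[-1.0091]
Step 24: x=[3.7400] v=[-1.0218]
Step 25: x=[3.6884] v=[-1.0311]
Step 26: x=[3.6366] v=[-1.0370]
Step 27: x=[3.5846] v=[-1.0394]
Step 28: x=[3.5327] v=[-1.0384]
Step 29: x=[3.4810] v=[-1.0339]
Step 30: x=[3.4297] v=[-1.0260]
Step 31: x=[3.3790] v=[-1.0146]
Step 32: x=[3.3290] v=[-0.9999]
Step 33: x=[3.2799] v=[-0.9818]
Step 34: x=[3.2319] v=[-0.9605]
Step 35: x=[3.1851] v=[-0.9360]
Step 36: x=[3.1397] v=[-0.9083]
Step 37: x=[3.0958] v=[-0.8776]
Step 38: x=[3.0536] v=[-0.8440]
Step 39: x=[3.0132] v=[-0.8076]
Step 40: x=[2.9748] v=[-0.7685]
Step 41: x=[2.9385] v=[-0.7268]
Step 42: x=[2.9044] v=[-0.6827]
Step 43: x=[2.8726] v=[-0.6363]
Step 44: x=[2.8432] v=[-0.5878]
Step 45: x=[2.8163] v=[-0.5373]
Step 46: x=[2.7920] v=[-0.4851]
Step 47: x=[2.7704] v=[-0.4312]
Step 48: x=[2.7516] v=[-0.3759]
Step 49: x=[2.7356] v=[-0.3193]
Step 50: x=[2.7225] v=[-0.2617]
Step 51: x=[2.7123] v=[-0.2032]
Step 52: x=[2.7051] v=[-0.1440]
Step 53: x=[2.7009] v=[-0.0843]
Step 54: x=[2.6997] v=[-0.0244]
Step 55: x=[2.7015] v=[0.0356]
First v>=0 after going negative at step 55, time=2.7500

Answer: 2.7500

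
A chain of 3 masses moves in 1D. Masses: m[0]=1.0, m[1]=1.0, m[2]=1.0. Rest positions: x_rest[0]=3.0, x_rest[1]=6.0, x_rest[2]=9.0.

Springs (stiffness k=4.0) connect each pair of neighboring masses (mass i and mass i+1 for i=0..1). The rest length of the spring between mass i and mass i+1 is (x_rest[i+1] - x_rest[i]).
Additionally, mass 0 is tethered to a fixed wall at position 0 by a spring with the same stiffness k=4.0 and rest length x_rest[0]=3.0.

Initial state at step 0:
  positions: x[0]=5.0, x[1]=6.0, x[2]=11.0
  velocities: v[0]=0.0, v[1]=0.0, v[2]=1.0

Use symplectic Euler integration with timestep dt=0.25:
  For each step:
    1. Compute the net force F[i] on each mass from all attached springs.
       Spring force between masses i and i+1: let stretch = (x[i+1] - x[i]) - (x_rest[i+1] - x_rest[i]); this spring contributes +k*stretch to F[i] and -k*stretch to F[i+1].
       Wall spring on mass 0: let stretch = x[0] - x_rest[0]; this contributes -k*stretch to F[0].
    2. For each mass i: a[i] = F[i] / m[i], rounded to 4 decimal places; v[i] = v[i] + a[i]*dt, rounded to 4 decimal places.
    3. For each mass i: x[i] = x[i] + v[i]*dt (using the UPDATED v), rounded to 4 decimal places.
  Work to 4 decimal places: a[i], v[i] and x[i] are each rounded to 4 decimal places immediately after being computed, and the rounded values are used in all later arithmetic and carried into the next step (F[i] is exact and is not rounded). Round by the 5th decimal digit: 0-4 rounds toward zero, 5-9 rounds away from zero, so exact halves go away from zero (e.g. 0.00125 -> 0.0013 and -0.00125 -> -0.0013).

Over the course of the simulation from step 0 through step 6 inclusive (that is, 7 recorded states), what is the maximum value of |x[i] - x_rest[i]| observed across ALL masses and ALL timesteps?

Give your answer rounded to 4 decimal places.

Step 0: x=[5.0000 6.0000 11.0000] v=[0.0000 0.0000 1.0000]
Step 1: x=[4.0000 7.0000 10.7500] v=[-4.0000 4.0000 -1.0000]
Step 2: x=[2.7500 8.1875 10.3125] v=[-5.0000 4.7500 -1.7500]
Step 3: x=[2.1719 8.5469 10.0938] v=[-2.3125 1.4375 -0.8750]
Step 4: x=[2.6446 7.6993 10.2383] v=[1.8906 -3.3906 0.5781]
Step 5: x=[3.7198 6.2227 10.4981] v=[4.3007 -5.9063 1.0391]
Step 6: x=[4.4908 5.1893 10.4390] v=[3.0838 -4.1338 -0.2363]
Max displacement = 2.5469

Answer: 2.5469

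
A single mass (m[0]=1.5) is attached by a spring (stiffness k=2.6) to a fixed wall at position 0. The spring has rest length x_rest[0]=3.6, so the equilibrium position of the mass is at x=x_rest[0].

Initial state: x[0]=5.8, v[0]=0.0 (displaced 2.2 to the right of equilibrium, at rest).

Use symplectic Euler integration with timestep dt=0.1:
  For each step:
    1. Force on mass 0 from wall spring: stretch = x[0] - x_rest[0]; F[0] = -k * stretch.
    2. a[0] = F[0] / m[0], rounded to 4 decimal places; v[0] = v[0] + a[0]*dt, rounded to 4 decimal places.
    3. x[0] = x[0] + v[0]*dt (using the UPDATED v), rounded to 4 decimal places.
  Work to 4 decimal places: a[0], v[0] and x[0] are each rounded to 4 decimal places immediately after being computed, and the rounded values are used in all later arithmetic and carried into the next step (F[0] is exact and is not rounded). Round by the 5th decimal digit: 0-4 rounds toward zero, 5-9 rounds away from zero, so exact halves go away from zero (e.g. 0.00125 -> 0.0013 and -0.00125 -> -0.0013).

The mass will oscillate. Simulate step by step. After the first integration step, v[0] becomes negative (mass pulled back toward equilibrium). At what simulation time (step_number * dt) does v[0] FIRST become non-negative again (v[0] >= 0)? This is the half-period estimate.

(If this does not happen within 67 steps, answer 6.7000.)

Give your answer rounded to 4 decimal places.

Step 0: x=[5.8000] v=[0.0000]
Step 1: x=[5.7619] v=[-0.3813]
Step 2: x=[5.6863] v=[-0.7560]
Step 3: x=[5.5745] v=[-1.1176]
Step 4: x=[5.4285] v=[-1.4599]
Step 5: x=[5.2508] v=[-1.7768]
Step 6: x=[5.0445] v=[-2.0629]
Step 7: x=[4.8132] v=[-2.3133]
Step 8: x=[4.5608] v=[-2.5236]
Step 9: x=[4.2918] v=[-2.6901]
Step 10: x=[4.0108] v=[-2.8100]
Step 11: x=[3.7227] v=[-2.8812]
Step 12: x=[3.4325] v=[-2.9025]
Step 13: x=[3.1452] v=[-2.8735]
Step 14: x=[2.8657] v=[-2.7947]
Step 15: x=[2.5990] v=[-2.6674]
Step 16: x=[2.3496] v=[-2.4939]
Step 17: x=[2.1219] v=[-2.2772]
Step 18: x=[1.9198] v=[-2.0210]
Step 19: x=[1.7468] v=[-1.7298]
Step 20: x=[1.6059] v=[-1.4086]
Step 21: x=[1.4996] v=[-1.0630]
Step 22: x=[1.4297] v=[-0.6989]
Step 23: x=[1.3974] v=[-0.3227]
Step 24: x=[1.4033] v=[0.0591]
First v>=0 after going negative at step 24, time=2.4000

Answer: 2.4000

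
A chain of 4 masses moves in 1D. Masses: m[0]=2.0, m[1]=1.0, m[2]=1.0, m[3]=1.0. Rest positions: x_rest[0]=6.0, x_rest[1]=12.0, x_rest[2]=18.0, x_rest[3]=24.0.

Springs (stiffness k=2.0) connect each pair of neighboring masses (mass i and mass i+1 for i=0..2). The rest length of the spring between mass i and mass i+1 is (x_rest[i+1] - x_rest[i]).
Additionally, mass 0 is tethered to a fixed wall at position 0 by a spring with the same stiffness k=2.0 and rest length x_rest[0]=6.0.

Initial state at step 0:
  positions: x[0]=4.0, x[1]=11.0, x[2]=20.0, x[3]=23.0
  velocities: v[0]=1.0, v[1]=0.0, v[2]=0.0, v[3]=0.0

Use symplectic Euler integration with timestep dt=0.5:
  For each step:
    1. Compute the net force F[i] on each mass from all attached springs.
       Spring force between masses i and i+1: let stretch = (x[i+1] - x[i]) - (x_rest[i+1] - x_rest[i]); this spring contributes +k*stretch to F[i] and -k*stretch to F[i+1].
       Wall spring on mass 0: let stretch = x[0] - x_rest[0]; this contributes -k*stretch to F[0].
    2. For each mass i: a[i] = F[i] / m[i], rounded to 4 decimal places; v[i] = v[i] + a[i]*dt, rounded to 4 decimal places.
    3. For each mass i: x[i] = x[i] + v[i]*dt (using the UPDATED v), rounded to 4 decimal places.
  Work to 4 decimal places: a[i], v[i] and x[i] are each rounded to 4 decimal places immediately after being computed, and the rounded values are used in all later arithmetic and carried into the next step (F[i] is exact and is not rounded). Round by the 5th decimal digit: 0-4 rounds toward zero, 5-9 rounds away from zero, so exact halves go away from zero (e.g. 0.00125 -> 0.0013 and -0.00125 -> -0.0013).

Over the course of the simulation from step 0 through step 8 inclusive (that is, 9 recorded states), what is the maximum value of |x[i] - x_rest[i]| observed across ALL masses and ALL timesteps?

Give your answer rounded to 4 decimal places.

Step 0: x=[4.0000 11.0000 20.0000 23.0000] v=[1.0000 0.0000 0.0000 0.0000]
Step 1: x=[5.2500 12.0000 17.0000 24.5000] v=[2.5000 2.0000 -6.0000 3.0000]
Step 2: x=[6.8750 12.1250 15.2500 25.2500] v=[3.2500 0.2500 -3.5000 1.5000]
Step 3: x=[8.0938 11.1875 16.9375 24.0000] v=[2.4375 -1.8750 3.3750 -2.5000]
Step 4: x=[8.0625 11.5782 19.2813 22.2188] v=[-0.0626 0.7813 4.6875 -3.5625]
Step 5: x=[6.8945 14.0626 19.2423 21.9688] v=[-2.3360 4.9687 -0.0781 -0.5000]
Step 6: x=[5.7949 15.5528 17.9767 23.3556] v=[-2.1992 2.9803 -2.5313 2.7735]
Step 7: x=[5.6861 13.3760 18.1886 25.0529] v=[-0.2177 -4.3537 0.4237 3.3946]
Step 8: x=[6.0782 9.7605 19.4263 26.3181] v=[0.7842 -7.2310 2.4754 2.5303]
Max displacement = 3.5528

Answer: 3.5528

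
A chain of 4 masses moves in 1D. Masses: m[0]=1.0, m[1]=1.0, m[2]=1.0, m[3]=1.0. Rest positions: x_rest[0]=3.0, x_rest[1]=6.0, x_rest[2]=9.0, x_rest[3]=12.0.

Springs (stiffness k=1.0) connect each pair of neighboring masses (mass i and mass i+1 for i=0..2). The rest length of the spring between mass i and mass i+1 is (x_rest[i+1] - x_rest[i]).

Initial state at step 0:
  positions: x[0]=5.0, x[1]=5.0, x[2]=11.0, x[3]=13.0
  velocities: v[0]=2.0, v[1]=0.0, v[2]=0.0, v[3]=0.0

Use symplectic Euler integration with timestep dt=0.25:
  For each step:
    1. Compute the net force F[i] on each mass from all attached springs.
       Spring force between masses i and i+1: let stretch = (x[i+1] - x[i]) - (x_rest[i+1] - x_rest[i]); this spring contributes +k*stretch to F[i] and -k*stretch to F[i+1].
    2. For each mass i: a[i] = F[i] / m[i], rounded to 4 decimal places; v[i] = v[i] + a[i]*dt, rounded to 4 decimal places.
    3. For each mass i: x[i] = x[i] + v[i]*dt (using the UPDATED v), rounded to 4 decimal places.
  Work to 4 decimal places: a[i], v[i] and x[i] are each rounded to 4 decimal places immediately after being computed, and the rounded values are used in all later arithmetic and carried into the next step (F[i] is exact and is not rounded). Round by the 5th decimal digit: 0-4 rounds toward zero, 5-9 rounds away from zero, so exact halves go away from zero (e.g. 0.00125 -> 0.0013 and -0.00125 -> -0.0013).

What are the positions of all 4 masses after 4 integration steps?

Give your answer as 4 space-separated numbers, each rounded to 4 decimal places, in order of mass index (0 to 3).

Answer: 5.3161 8.0180 9.3007 13.3653

Derivation:
Step 0: x=[5.0000 5.0000 11.0000 13.0000] v=[2.0000 0.0000 0.0000 0.0000]
Step 1: x=[5.3125 5.3750 10.7500 13.0625] v=[1.2500 1.5000 -1.0000 0.2500]
Step 2: x=[5.4414 6.0820 10.3086 13.1680] v=[0.5156 2.8281 -1.7656 0.4219]
Step 3: x=[5.4228 7.0132 9.7818 13.2823] v=[-0.0743 3.7246 -2.1074 0.4571]
Step 4: x=[5.3161 8.0180 9.3007 13.3653] v=[-0.4267 4.0192 -1.9244 0.3320]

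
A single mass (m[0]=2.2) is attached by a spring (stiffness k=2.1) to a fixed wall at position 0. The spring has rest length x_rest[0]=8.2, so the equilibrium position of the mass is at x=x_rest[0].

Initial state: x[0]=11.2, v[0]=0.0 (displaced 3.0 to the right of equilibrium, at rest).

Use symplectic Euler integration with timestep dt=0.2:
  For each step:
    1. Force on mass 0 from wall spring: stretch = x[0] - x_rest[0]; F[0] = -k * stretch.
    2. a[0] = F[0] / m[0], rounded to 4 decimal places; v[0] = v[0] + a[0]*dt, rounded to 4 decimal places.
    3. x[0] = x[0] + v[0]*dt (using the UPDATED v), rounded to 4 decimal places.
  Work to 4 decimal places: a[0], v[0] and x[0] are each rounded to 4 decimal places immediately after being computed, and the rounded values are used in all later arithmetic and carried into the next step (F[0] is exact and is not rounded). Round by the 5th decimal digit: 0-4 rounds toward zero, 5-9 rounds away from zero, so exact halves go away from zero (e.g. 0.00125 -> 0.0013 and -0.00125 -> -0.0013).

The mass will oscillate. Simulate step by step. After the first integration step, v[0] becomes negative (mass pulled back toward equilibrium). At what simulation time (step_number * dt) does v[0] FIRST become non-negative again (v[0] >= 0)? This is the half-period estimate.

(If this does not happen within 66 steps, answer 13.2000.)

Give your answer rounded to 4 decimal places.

Answer: 3.4000

Derivation:
Step 0: x=[11.2000] v=[0.0000]
Step 1: x=[11.0855] v=[-0.5727]
Step 2: x=[10.8608] v=[-1.1236]
Step 3: x=[10.5345] v=[-1.6316]
Step 4: x=[10.1190] v=[-2.0773]
Step 5: x=[9.6303] v=[-2.4437]
Step 6: x=[9.0869] v=[-2.7168]
Step 7: x=[8.5097] v=[-2.8861]
Step 8: x=[7.9207] v=[-2.9452]
Step 9: x=[7.3423] v=[-2.8919]
Step 10: x=[6.7967] v=[-2.7282]
Step 11: x=[6.3046] v=[-2.4603]
Step 12: x=[5.8849] v=[-2.0985]
Step 13: x=[5.5536] v=[-1.6565]
Step 14: x=[5.3233] v=[-1.1513]
Step 15: x=[5.2029] v=[-0.6021]
Step 16: x=[5.1969] v=[-0.0299]
Step 17: x=[5.3056] v=[0.5434]
First v>=0 after going negative at step 17, time=3.4000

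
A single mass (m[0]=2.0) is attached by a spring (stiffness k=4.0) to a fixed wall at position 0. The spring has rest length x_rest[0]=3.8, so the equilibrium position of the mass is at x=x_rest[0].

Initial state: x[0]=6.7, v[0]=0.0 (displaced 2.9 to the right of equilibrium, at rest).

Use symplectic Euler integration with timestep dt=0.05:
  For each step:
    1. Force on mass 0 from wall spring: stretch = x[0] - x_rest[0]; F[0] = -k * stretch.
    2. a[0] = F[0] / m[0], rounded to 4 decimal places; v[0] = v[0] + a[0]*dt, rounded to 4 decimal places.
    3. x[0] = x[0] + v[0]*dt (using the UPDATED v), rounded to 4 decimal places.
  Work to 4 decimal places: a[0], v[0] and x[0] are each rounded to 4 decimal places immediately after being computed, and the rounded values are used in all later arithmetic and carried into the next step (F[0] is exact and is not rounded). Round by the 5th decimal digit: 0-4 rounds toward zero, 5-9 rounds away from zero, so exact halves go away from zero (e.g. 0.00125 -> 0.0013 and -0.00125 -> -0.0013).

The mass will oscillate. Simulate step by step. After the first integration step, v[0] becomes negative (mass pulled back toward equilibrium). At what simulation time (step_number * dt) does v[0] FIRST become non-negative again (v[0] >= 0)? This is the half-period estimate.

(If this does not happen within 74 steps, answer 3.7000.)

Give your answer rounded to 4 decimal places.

Answer: 2.2500

Derivation:
Step 0: x=[6.7000] v=[0.0000]
Step 1: x=[6.6855] v=[-0.2900]
Step 2: x=[6.6566] v=[-0.5786]
Step 3: x=[6.6134] v=[-0.8643]
Step 4: x=[6.5561] v=[-1.1456]
Step 5: x=[6.4850] v=[-1.4212]
Step 6: x=[6.4005] v=[-1.6897]
Step 7: x=[6.3030] v=[-1.9498]
Step 8: x=[6.1930] v=[-2.2001]
Step 9: x=[6.0710] v=[-2.4394]
Step 10: x=[5.9377] v=[-2.6665]
Step 11: x=[5.7937] v=[-2.8803]
Step 12: x=[5.6397] v=[-3.0797]
Step 13: x=[5.4765] v=[-3.2637]
Step 14: x=[5.3049] v=[-3.4314]
Step 15: x=[5.1258] v=[-3.5819]
Step 16: x=[4.9401] v=[-3.7145]
Step 17: x=[4.7487] v=[-3.8285]
Step 18: x=[4.5525] v=[-3.9234]
Step 19: x=[4.3526] v=[-3.9987]
Step 20: x=[4.1499] v=[-4.0540]
Step 21: x=[3.9455] v=[-4.0890]
Step 22: x=[3.7403] v=[-4.1036]
Step 23: x=[3.5354] v=[-4.0976]
Step 24: x=[3.3318] v=[-4.0711]
Step 25: x=[3.1306] v=[-4.0243]
Step 26: x=[2.9327] v=[-3.9574]
Step 27: x=[2.7392] v=[-3.8707]
Step 28: x=[2.5510] v=[-3.7646]
Step 29: x=[2.3690] v=[-3.6397]
Step 30: x=[2.1942] v=[-3.4966]
Step 31: x=[2.0274] v=[-3.3360]
Step 32: x=[1.8695] v=[-3.1587]
Step 33: x=[1.7212] v=[-2.9657]
Step 34: x=[1.5833] v=[-2.7578]
Step 35: x=[1.4565] v=[-2.5361]
Step 36: x=[1.3414] v=[-2.3018]
Step 37: x=[1.2386] v=[-2.0559]
Step 38: x=[1.1486] v=[-1.7998]
Step 39: x=[1.0719] v=[-1.5347]
Step 40: x=[1.0088] v=[-1.2619]
Step 41: x=[0.9597] v=[-0.9828]
Step 42: x=[0.9248] v=[-0.6988]
Step 43: x=[0.9042] v=[-0.4113]
Step 44: x=[0.8981] v=[-0.1217]
Step 45: x=[0.9065] v=[0.1685]
First v>=0 after going negative at step 45, time=2.2500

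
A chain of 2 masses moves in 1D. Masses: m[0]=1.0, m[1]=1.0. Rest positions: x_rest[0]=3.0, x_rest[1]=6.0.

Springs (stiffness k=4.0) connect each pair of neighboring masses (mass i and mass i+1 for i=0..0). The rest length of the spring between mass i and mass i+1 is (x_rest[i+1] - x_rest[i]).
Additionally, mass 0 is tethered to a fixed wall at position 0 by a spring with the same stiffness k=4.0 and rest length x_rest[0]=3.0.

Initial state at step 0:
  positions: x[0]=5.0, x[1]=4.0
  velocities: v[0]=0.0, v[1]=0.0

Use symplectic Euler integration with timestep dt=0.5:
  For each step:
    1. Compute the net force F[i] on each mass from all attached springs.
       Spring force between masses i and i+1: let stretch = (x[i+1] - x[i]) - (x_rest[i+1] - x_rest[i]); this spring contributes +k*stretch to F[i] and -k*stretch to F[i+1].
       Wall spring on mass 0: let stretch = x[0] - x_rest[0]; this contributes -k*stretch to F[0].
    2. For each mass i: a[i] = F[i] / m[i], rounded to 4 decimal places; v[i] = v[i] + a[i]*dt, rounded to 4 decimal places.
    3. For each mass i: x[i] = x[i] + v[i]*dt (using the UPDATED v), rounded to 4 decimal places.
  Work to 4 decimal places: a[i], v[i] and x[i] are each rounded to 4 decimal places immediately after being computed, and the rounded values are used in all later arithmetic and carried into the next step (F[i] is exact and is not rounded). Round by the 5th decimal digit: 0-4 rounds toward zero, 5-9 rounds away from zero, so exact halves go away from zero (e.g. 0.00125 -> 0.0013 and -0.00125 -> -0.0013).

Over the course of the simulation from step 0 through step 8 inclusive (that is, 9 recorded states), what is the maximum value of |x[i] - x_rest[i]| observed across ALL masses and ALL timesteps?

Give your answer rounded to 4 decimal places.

Answer: 4.0000

Derivation:
Step 0: x=[5.0000 4.0000] v=[0.0000 0.0000]
Step 1: x=[-1.0000 8.0000] v=[-12.0000 8.0000]
Step 2: x=[3.0000 6.0000] v=[8.0000 -4.0000]
Step 3: x=[7.0000 4.0000] v=[8.0000 -4.0000]
Step 4: x=[1.0000 8.0000] v=[-12.0000 8.0000]
Step 5: x=[1.0000 8.0000] v=[0.0000 0.0000]
Step 6: x=[7.0000 4.0000] v=[12.0000 -8.0000]
Step 7: x=[3.0000 6.0000] v=[-8.0000 4.0000]
Step 8: x=[-1.0000 8.0000] v=[-8.0000 4.0000]
Max displacement = 4.0000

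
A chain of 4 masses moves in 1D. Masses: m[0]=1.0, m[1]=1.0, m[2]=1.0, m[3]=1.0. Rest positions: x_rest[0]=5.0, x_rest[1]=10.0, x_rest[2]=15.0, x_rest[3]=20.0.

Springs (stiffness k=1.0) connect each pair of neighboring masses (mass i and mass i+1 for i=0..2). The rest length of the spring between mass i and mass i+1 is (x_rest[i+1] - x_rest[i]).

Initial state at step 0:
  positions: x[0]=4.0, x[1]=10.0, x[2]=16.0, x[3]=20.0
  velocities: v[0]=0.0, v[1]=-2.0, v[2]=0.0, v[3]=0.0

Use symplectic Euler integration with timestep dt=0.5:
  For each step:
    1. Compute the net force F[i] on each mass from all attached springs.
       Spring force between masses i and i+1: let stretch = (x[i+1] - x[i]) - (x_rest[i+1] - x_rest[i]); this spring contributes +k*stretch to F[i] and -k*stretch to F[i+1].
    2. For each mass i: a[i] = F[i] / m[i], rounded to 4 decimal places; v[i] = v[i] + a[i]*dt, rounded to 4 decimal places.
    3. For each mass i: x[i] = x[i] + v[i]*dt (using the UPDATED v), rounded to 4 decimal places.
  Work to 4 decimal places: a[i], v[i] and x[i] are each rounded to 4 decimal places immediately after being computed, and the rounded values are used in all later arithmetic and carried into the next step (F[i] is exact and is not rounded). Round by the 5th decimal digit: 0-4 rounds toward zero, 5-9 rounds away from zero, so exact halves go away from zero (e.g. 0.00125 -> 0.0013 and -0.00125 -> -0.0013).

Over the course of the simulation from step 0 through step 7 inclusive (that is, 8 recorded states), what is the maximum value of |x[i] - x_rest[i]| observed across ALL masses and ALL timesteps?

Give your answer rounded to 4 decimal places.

Step 0: x=[4.0000 10.0000 16.0000 20.0000] v=[0.0000 -2.0000 0.0000 0.0000]
Step 1: x=[4.2500 9.0000 15.5000 20.2500] v=[0.5000 -2.0000 -1.0000 0.5000]
Step 2: x=[4.4375 8.4375 14.5625 20.5625] v=[0.3750 -1.1250 -1.8750 0.6250]
Step 3: x=[4.3750 8.4063 13.5938 20.6250] v=[-0.1250 -0.0625 -1.9375 0.1250]
Step 4: x=[4.0703 8.6641 13.0860 20.1797] v=[-0.6094 0.5156 -1.0157 -0.8906]
Step 5: x=[3.6641 8.8790 13.2461 19.2110] v=[-0.8125 0.4297 0.3202 -1.9375]
Step 6: x=[3.3116 8.8819 13.8057 18.0010] v=[-0.7051 0.0058 1.1191 -2.4200]
Step 7: x=[3.1016 8.7232 14.1832 16.9922] v=[-0.4200 -0.3175 0.7549 -2.0177]
Max displacement = 3.0078

Answer: 3.0078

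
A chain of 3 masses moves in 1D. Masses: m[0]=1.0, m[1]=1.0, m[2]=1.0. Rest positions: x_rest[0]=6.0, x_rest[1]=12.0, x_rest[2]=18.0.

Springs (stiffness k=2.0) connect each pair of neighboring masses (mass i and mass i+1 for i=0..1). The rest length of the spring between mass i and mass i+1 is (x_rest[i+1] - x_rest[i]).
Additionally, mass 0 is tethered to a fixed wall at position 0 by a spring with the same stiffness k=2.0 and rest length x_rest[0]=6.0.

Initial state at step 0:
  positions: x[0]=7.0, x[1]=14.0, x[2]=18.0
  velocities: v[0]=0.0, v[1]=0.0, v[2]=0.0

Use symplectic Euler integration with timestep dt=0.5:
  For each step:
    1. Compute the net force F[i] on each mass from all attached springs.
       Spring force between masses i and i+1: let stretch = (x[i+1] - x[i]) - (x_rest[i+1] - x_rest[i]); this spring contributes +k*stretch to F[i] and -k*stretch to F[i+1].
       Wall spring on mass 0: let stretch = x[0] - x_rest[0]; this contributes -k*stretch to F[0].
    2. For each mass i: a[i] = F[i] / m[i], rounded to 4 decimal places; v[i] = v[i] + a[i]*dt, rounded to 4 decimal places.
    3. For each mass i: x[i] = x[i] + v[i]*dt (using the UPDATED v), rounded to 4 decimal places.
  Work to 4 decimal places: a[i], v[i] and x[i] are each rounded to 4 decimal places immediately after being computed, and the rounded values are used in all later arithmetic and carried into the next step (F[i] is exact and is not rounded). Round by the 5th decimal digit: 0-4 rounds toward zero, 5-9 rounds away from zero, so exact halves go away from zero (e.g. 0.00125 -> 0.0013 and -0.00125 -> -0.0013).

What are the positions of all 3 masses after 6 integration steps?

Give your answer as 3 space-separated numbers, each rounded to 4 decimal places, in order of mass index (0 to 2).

Answer: 7.4532 11.2969 16.9532

Derivation:
Step 0: x=[7.0000 14.0000 18.0000] v=[0.0000 0.0000 0.0000]
Step 1: x=[7.0000 12.5000 19.0000] v=[0.0000 -3.0000 2.0000]
Step 2: x=[6.2500 11.5000 19.7500] v=[-1.5000 -2.0000 1.5000]
Step 3: x=[5.0000 12.0000 19.3750] v=[-2.5000 1.0000 -0.7500]
Step 4: x=[4.7500 12.6875 18.3125] v=[-0.5000 1.3750 -2.1250]
Step 5: x=[6.0938 12.2188 17.4375] v=[2.6875 -0.9375 -1.7500]
Step 6: x=[7.4532 11.2969 16.9532] v=[2.7187 -1.8438 -0.9687]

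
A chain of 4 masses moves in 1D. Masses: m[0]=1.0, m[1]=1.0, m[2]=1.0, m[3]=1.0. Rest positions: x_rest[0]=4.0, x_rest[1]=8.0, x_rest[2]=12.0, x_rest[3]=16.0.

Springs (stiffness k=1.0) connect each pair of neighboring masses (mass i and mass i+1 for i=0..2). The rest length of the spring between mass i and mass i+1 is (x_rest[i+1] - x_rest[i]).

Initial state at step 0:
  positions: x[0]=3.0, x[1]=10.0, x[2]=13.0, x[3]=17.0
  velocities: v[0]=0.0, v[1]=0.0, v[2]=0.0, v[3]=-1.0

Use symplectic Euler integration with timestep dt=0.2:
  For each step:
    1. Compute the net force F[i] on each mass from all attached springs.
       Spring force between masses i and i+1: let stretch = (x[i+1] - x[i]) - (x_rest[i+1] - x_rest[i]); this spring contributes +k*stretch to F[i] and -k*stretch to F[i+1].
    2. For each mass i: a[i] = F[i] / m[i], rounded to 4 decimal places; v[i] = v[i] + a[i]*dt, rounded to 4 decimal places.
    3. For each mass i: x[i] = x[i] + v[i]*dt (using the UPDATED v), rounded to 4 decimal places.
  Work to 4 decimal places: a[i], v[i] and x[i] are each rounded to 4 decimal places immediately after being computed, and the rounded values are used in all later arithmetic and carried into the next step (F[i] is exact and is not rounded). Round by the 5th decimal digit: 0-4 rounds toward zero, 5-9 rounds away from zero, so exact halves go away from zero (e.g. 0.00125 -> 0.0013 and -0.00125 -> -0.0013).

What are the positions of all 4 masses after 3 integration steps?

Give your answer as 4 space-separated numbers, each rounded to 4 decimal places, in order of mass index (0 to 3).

Answer: 3.6652 9.1333 13.1626 16.4389

Derivation:
Step 0: x=[3.0000 10.0000 13.0000 17.0000] v=[0.0000 0.0000 0.0000 -1.0000]
Step 1: x=[3.1200 9.8400 13.0400 16.8000] v=[0.6000 -0.8000 0.2000 -1.0000]
Step 2: x=[3.3488 9.5392 13.1024 16.6096] v=[1.1440 -1.5040 0.3120 -0.9520]
Step 3: x=[3.6652 9.1333 13.1626 16.4389] v=[1.5821 -2.0294 0.3008 -0.8534]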